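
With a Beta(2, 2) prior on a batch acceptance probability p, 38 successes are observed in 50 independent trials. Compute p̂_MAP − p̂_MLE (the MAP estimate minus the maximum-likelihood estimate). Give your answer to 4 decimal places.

Posterior is Beta(40, 14); MAP = (40−1)/(54−2) = 39/52 ≈ 0.75000.
MLE ignores the prior: p̂_MLE = k/n = 38/50 ≈ 0.76000.
Difference = 39/52 − 38/50 = -1/100 ≈ -0.0100.

MAP − MLE = -0.0100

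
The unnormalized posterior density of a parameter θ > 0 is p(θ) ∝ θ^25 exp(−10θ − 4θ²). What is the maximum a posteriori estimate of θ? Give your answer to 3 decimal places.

θ̂_MAP = 1.250

ℓ'(θ) = 25/θ − 10 − 8θ. Setting this to zero and multiplying by θ: 8θ² + 10θ − 25 = 0.
θ = (−10 + √(10² + 4·8·25)) / (2·8) = (−10 + √900) / 16 = (−10 + 30)/16 = 5/4.
ℓ''(θ) = −25/θ² − 8 < 0, confirming a maximum.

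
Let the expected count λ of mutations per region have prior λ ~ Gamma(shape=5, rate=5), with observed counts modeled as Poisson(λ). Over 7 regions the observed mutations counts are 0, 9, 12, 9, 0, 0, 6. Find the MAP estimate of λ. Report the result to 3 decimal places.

Σxᵢ = 0+9+12+9+0+0+6 = 36, with n = 7.
Posterior ∝ λ^4e^(−5λ) · λ^36e^(−7λ) = λ^40e^(−12λ), i.e. Gamma(shape=41, rate=12).
The mode of a Gamma(a, b) with a ≥ 1 (shape–rate) is (a−1)/b = 40/12 ≈ 3.333.

λ̂_MAP = 3.333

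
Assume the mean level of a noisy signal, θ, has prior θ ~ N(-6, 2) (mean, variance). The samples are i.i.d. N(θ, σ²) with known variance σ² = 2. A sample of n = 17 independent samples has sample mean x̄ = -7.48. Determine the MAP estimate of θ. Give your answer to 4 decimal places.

θ̂_MAP = -7.3978

n = 17, x̄ = -7.48.
For a Normal prior and Normal likelihood with known variance, the posterior is Normal; its mode equals its mean, the precision-weighted average.
Prior precision 1/σ₀² = 1/2 = 0.5; data precision n/σ² = 17/2 = 8.5.
θ̂ = (0.5·(-6) + 8.5·(-7.48)) / (0.5 + 8.5) = (-66.58)/9 = -3329/450 ≈ -7.3978.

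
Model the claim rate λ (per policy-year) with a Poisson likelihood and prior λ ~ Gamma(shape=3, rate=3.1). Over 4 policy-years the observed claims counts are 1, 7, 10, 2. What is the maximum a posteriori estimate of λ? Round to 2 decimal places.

Σxᵢ = 1+7+10+2 = 20, with n = 4.
Posterior ∝ λ^2e^(−3.1λ) · λ^20e^(−4λ) = λ^22e^(−7.1λ), i.e. Gamma(shape=23, rate=7.1).
The mode of a Gamma(a, b) with a ≥ 1 (shape–rate) is (a−1)/b = 22/7.1 ≈ 3.10.

λ̂_MAP = 3.10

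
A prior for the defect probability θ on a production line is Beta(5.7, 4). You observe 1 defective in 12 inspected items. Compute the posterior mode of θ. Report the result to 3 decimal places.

θ̂_MAP = 0.289

Prior: Beta(5.7, 4).
Data: 1 success in 12 trials. The binomial likelihood contributes θ(1−θ)^11, so the posterior is Beta(5.7+1, 4+11) = Beta(6.7, 15).
For Beta(a, b) with a, b > 1 the mode is (a−1)/(a+b−2) = 5.7/19.7 ≈ 0.289.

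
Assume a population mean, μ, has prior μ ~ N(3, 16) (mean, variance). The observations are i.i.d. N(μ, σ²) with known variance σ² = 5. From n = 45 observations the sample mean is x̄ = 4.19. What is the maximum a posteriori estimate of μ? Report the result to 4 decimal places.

n = 45, x̄ = 4.19.
For a Normal prior and Normal likelihood with known variance, the posterior is Normal; its mode equals its mean, the precision-weighted average.
Prior precision 1/σ₀² = 1/16 = 0.0625; data precision n/σ² = 45/5 = 9.
μ̂ = (0.0625·3 + 9·4.19) / (0.0625 + 9) = 37.8975/9.0625 = 15159/3625 ≈ 4.1818.

μ̂_MAP = 4.1818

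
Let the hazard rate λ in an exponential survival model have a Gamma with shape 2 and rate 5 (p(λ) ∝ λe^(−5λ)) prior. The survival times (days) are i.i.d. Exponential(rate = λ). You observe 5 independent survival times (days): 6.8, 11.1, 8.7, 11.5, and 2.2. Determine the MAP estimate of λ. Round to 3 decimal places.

The Exponential(rate=λ) likelihood is ∝ λ^n e^(−λΣtᵢ). Here n = 5 and Σtᵢ = 6.8 + 11.1 + 8.7 + 11.5 + 2.2 = 40.3.
Posterior ∝ λe^(−5λ) · λ^5e^(−40.3λ) = λ^6e^(−45.3λ), i.e. Gamma(7, 45.3).
Mode = (a−1)/b = 6/45.3 ≈ 0.132.

λ̂_MAP = 0.132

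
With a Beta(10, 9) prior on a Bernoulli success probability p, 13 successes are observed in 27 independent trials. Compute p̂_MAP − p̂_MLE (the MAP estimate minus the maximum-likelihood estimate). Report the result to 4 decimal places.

MAP − MLE = 0.0185

Posterior is Beta(23, 23); MAP = (23−1)/(46−2) = 22/44 ≈ 0.50000.
MLE ignores the prior: p̂_MLE = k/n = 13/27 ≈ 0.48148.
Difference = 22/44 − 13/27 = 1/54 ≈ 0.0185.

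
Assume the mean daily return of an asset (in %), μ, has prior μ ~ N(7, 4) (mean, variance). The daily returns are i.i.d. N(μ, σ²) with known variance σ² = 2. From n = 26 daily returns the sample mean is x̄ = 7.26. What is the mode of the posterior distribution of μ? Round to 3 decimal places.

μ̂_MAP = 7.255

n = 26, x̄ = 7.26.
For a Normal prior and Normal likelihood with known variance, the posterior is Normal; its mode equals its mean, the precision-weighted average.
Prior precision 1/σ₀² = 1/4 = 0.25; data precision n/σ² = 26/2 = 13.
μ̂ = (0.25·7 + 13·7.26) / (0.25 + 13) = 96.13/13.25 = 9613/1325 ≈ 7.255.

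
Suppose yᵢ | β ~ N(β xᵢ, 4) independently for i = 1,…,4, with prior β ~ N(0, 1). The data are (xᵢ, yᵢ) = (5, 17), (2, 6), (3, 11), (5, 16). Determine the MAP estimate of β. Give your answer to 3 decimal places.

log p(β | y) = −Σ(yᵢ − βxᵢ)²/(2·4) − β²/(2·1) + const.
Setting the derivative to zero: Σxᵢ(yᵢ − βxᵢ)/4 − β/1 = 0, so β = Σxᵢyᵢ / (Σxᵢ² + σ²/τ²).
Σxᵢyᵢ = 5·17 + 2·6 + 3·11 + 5·16 = 210; Σxᵢ² = 63; σ²/τ² = 4.
β̂_MAP = 210 / (63 + 4) = 210/67 ≈ 3.134.

β̂_MAP = 3.134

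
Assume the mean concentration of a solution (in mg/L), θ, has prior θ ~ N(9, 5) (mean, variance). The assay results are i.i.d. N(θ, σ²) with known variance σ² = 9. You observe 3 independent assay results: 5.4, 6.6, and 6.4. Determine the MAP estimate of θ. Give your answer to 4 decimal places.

θ̂_MAP = 7.2083

n = 3; x̄ = (5.4 + 6.6 + 6.4)/3 = 18.4/3 = 92/15 ≈ 6.1333.
For a Normal prior and Normal likelihood with known variance, the posterior is Normal; its mode equals its mean, the precision-weighted average.
Prior precision 1/σ₀² = 1/5 = 0.2; data precision n/σ² = 3/9 = 1/3.
θ̂ = (0.2·9 + (1/3)·(92/15)) / (0.2 + 1/3) = (173/45)/(8/15) = 173/24 ≈ 7.2083.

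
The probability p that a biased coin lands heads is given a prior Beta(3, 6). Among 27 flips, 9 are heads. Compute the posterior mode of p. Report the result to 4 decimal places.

Prior: Beta(3, 6).
Data: 9 successes in 27 trials. The binomial likelihood contributes p^9(1−p)^18, so the posterior is Beta(3+9, 6+18) = Beta(12, 24).
For Beta(a, b) with a, b > 1 the mode is (a−1)/(a+b−2) = 11/34 ≈ 0.3235.

p̂_MAP = 0.3235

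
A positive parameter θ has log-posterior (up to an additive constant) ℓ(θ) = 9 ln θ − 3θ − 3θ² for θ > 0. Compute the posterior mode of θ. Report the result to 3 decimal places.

ℓ'(θ) = 9/θ − 3 − 6θ. Setting this to zero and multiplying by θ: 6θ² + 3θ − 9 = 0.
θ = (−3 + √(3² + 4·6·9)) / (2·6) = (−3 + √225) / 12 = (−3 + 15)/12 = 1.
ℓ''(θ) = −9/θ² − 6 < 0, confirming a maximum.

θ̂_MAP = 1.000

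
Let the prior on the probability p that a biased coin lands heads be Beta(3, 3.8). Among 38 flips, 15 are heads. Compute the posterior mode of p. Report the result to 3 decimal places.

p̂_MAP = 0.397

Prior: Beta(3, 3.8).
Data: 15 successes in 38 trials. The binomial likelihood contributes p^15(1−p)^23, so the posterior is Beta(3+15, 3.8+23) = Beta(18, 26.8).
For Beta(a, b) with a, b > 1 the mode is (a−1)/(a+b−2) = 17/42.8 ≈ 0.397.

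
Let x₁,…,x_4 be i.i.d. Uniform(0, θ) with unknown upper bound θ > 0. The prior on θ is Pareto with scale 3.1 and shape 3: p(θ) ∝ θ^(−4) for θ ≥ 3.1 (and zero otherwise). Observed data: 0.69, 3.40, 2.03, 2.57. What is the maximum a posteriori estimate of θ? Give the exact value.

The Uniform(0, θ) likelihood is θ^(−n) for θ ≥ max(xᵢ), zero otherwise. Here max(xᵢ) = 3.40.
Posterior ∝ θ^(−4) · θ^(−4) = θ^(−8) on θ ≥ max(3.1, 3.40) = 3.40.
This density is strictly decreasing in θ, so the posterior mode lies at the lower boundary of the support.

θ̂_MAP = 3.40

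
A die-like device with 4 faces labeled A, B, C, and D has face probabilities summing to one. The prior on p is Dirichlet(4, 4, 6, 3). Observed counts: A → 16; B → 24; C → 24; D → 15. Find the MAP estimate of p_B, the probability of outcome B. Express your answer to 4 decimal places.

The posterior is Dirichlet(αᵢ + nᵢ) = Dirichlet(20, 28, 30, 18).
For a Dirichlet(a₁,…,a_K) with all aᵢ > 1, the mode has j-th component (aⱼ − 1)/(Σaᵢ − K).
Here Σaᵢ = 96 and K = 4, so p_B = (28 − 1)/(96 − 4) = 27/92 ≈ 0.2935.

MAP estimate of p_B = 0.2935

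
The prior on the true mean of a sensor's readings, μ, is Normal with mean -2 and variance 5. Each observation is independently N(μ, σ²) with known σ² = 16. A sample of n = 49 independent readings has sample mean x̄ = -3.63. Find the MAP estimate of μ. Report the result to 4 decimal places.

μ̂_MAP = -3.5301

n = 49, x̄ = -3.63.
For a Normal prior and Normal likelihood with known variance, the posterior is Normal; its mode equals its mean, the precision-weighted average.
Prior precision 1/σ₀² = 1/5 = 0.2; data precision n/σ² = 49/16 = 3.0625.
μ̂ = (0.2·(-2) + 3.0625·(-3.63)) / (0.2 + 3.0625) = (-11.516875)/3.2625 = -18427/5220 ≈ -3.5301.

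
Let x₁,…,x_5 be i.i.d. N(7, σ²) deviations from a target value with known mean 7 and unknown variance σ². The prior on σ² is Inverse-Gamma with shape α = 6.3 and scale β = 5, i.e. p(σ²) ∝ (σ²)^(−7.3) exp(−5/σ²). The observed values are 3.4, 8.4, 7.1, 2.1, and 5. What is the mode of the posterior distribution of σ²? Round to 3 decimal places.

σ̂²_MAP = 2.701

Sum of squared deviations about the known mean: SS = (3.4−7)² + (8.4−7)² + (7.1−7)² + (2.1−7)² + (5−7)² = 42.94.
The Normal likelihood contributes (σ²)^(−n/2) exp(−SS/(2σ²)), so the posterior is Inverse-Gamma(α + n/2, β + SS/2) = Inverse-Gamma(8.8, 26.47).
The mode of Inverse-Gamma(a, b) is b/(a+1) = 26.47/9.8 ≈ 2.701.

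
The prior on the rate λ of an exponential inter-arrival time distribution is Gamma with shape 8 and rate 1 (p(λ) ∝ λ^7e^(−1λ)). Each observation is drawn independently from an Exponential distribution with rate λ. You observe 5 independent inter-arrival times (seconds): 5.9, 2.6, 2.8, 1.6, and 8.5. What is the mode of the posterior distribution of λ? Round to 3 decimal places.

The Exponential(rate=λ) likelihood is ∝ λ^n e^(−λΣtᵢ). Here n = 5 and Σtᵢ = 5.9 + 2.6 + 2.8 + 1.6 + 8.5 = 21.4.
Posterior ∝ λ^7e^(−1λ) · λ^5e^(−21.4λ) = λ^12e^(−22.4λ), i.e. Gamma(13, 22.4).
Mode = (a−1)/b = 12/22.4 ≈ 0.536.

λ̂_MAP = 0.536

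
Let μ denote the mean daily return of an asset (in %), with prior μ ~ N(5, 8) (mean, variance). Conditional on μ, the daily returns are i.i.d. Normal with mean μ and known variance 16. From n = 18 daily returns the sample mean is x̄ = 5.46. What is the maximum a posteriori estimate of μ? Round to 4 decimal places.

n = 18, x̄ = 5.46.
For a Normal prior and Normal likelihood with known variance, the posterior is Normal; its mode equals its mean, the precision-weighted average.
Prior precision 1/σ₀² = 1/8 = 0.125; data precision n/σ² = 18/16 = 1.125.
μ̂ = (0.125·5 + 1.125·5.46) / (0.125 + 1.125) = 6.7675/1.25 = 5.4140.

μ̂_MAP = 5.4140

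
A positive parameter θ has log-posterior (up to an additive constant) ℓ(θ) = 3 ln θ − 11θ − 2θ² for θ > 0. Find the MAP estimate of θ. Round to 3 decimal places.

θ̂_MAP = 0.250

ℓ'(θ) = 3/θ − 11 − 4θ. Setting this to zero and multiplying by θ: 4θ² + 11θ − 3 = 0.
θ = (−11 + √(11² + 4·4·3)) / (2·4) = (−11 + √169) / 8 = (−11 + 13)/8 = 1/4.
ℓ''(θ) = −3/θ² − 4 < 0, confirming a maximum.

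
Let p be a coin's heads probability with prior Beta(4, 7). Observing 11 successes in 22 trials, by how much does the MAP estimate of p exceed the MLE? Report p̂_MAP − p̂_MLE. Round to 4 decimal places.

MAP − MLE = -0.0484

Posterior is Beta(15, 18); MAP = (15−1)/(33−2) = 14/31 ≈ 0.45161.
MLE ignores the prior: p̂_MLE = k/n = 11/22 ≈ 0.50000.
Difference = 14/31 − 11/22 = -3/62 ≈ -0.0484.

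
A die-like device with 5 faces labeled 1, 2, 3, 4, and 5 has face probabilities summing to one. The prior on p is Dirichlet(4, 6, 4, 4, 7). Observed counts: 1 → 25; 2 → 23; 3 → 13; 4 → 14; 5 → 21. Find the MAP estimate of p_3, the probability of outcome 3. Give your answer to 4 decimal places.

The posterior is Dirichlet(αᵢ + nᵢ) = Dirichlet(29, 29, 17, 18, 28).
For a Dirichlet(a₁,…,a_K) with all aᵢ > 1, the mode has j-th component (aⱼ − 1)/(Σaᵢ − K).
Here Σaᵢ = 121 and K = 5, so p_3 = (17 − 1)/(121 − 5) = 16/116 ≈ 0.1379.

MAP estimate: 0.1379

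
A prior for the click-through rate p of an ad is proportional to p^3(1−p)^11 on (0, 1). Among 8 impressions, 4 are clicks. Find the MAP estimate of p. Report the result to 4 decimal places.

The prior density ∝ p^3(1−p)^11 is the kernel of Beta(4, 12).
Data: 4 successes in 8 trials. The binomial likelihood contributes p^4(1−p)^4, so the posterior is Beta(4+4, 12+4) = Beta(8, 16).
For Beta(a, b) with a, b > 1 the mode is (a−1)/(a+b−2) = 7/22 ≈ 0.3182.

p̂_MAP = 0.3182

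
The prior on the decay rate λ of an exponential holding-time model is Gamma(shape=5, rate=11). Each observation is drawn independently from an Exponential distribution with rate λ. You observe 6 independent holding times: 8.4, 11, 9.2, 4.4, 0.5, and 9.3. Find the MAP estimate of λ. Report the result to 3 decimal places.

λ̂_MAP = 0.186

The Exponential(rate=λ) likelihood is ∝ λ^n e^(−λΣtᵢ). Here n = 6 and Σtᵢ = 8.4 + 11 + 9.2 + 4.4 + 0.5 + 9.3 = 42.8.
Posterior ∝ λ^4e^(−11λ) · λ^6e^(−42.8λ) = λ^10e^(−53.8λ), i.e. Gamma(11, 53.8).
Mode = (a−1)/b = 10/53.8 ≈ 0.186.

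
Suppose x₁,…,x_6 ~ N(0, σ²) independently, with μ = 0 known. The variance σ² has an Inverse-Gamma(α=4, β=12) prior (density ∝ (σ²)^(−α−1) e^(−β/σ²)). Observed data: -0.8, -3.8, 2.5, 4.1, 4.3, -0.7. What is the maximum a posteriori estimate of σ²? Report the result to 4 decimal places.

σ̂²_MAP = 5.0700

Sum of squared deviations about the known mean: SS = (-0.8−0)² + (-3.8−0)² + (2.5−0)² + (4.1−0)² + (4.3−0)² + (-0.7−0)² = 57.12.
The Normal likelihood contributes (σ²)^(−n/2) exp(−SS/(2σ²)), so the posterior is Inverse-Gamma(α + n/2, β + SS/2) = Inverse-Gamma(7, 40.56).
The mode of Inverse-Gamma(a, b) is b/(a+1) = 40.56/8 ≈ 5.0700.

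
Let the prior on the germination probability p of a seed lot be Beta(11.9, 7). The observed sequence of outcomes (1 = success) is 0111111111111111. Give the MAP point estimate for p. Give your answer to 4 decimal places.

p̂_MAP = 0.7872

Prior: Beta(11.9, 7).
Data: 15 successes in 16 trials (from the sequence). The binomial likelihood contributes p^15(1−p)^1, so the posterior is Beta(11.9+15, 7+1) = Beta(26.9, 8).
For Beta(a, b) with a, b > 1 the mode is (a−1)/(a+b−2) = 25.9/32.9 ≈ 0.7872.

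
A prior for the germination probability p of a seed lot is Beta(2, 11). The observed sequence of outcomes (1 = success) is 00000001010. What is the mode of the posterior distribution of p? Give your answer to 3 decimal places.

p̂_MAP = 0.136

Prior: Beta(2, 11).
Data: 2 successes in 11 trials (from the sequence). The binomial likelihood contributes p^2(1−p)^9, so the posterior is Beta(2+2, 11+9) = Beta(4, 20).
For Beta(a, b) with a, b > 1 the mode is (a−1)/(a+b−2) = 3/22 ≈ 0.136.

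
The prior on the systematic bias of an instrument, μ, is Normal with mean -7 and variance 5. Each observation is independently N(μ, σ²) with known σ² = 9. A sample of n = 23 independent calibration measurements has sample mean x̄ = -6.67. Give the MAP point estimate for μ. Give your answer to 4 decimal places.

n = 23, x̄ = -6.67.
For a Normal prior and Normal likelihood with known variance, the posterior is Normal; its mode equals its mean, the precision-weighted average.
Prior precision 1/σ₀² = 1/5 = 0.2; data precision n/σ² = 23/9.
μ̂ = (0.2·(-7) + (23/9)·(-6.67)) / (0.2 + 23/9) = (-16601/900)/(124/45) = -16601/2480 ≈ -6.6940.

μ̂_MAP = -6.6940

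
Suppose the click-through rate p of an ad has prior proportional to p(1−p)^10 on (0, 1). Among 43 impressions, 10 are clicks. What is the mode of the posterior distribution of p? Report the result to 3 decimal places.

The prior density ∝ p(1−p)^10 is the kernel of Beta(2, 11).
Data: 10 successes in 43 trials. The binomial likelihood contributes p^10(1−p)^33, so the posterior is Beta(2+10, 11+33) = Beta(12, 44).
For Beta(a, b) with a, b > 1 the mode is (a−1)/(a+b−2) = 11/54 ≈ 0.204.

p̂_MAP = 0.204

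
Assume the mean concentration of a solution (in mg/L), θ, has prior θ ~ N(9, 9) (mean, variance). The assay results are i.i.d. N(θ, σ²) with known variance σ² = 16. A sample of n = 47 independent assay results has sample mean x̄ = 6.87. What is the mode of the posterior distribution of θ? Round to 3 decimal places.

θ̂_MAP = 6.948

n = 47, x̄ = 6.87.
For a Normal prior and Normal likelihood with known variance, the posterior is Normal; its mode equals its mean, the precision-weighted average.
Prior precision 1/σ₀² = 1/9; data precision n/σ² = 47/16 = 2.9375.
θ̂ = ((1/9)·9 + 2.9375·6.87) / (1/9 + 2.9375) = 21.180625/(439/144) = 305001/43900 ≈ 6.948.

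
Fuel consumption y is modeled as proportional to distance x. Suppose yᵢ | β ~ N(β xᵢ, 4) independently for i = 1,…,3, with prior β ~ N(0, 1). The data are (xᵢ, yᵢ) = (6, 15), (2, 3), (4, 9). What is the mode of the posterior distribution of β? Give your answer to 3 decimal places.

β̂_MAP = 2.200

log p(β | y) = −Σ(yᵢ − βxᵢ)²/(2·4) − β²/(2·1) + const.
Setting the derivative to zero: Σxᵢ(yᵢ − βxᵢ)/4 − β/1 = 0, so β = Σxᵢyᵢ / (Σxᵢ² + σ²/τ²).
Σxᵢyᵢ = 6·15 + 2·3 + 4·9 = 132; Σxᵢ² = 56; σ²/τ² = 4.
β̂_MAP = 132 / (56 + 4) = 132/60 ≈ 2.200.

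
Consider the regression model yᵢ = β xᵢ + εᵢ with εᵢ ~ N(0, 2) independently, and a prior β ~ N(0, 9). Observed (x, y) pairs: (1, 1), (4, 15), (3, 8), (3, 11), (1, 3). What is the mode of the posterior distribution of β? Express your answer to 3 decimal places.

β̂_MAP = 3.340

log p(β | y) = −Σ(yᵢ − βxᵢ)²/(2·2) − β²/(2·9) + const.
Setting the derivative to zero: Σxᵢ(yᵢ − βxᵢ)/2 − β/9 = 0, so β = Σxᵢyᵢ / (Σxᵢ² + σ²/τ²).
Σxᵢyᵢ = 1·1 + 4·15 + 3·8 + 3·11 + 1·3 = 121; Σxᵢ² = 36; σ²/τ² = 2/9.
β̂_MAP = 121 / (36 + 2/9) = 121/(326/9) = 1089/326 ≈ 3.340.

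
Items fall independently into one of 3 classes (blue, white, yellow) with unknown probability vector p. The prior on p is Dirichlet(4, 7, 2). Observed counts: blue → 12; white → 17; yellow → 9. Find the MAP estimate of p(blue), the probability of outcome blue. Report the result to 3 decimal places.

The posterior is Dirichlet(αᵢ + nᵢ) = Dirichlet(16, 24, 11).
For a Dirichlet(a₁,…,a_K) with all aᵢ > 1, the mode has j-th component (aⱼ − 1)/(Σaᵢ − K).
Here Σaᵢ = 51 and K = 3, so p(blue) = (16 − 1)/(51 − 3) = 15/48 ≈ 0.313.

MAP estimate of p(blue) = 0.313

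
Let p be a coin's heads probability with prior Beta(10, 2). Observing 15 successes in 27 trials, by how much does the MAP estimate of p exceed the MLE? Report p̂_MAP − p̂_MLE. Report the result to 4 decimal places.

Posterior is Beta(25, 14); MAP = (25−1)/(39−2) = 24/37 ≈ 0.64865.
MLE ignores the prior: p̂_MLE = k/n = 15/27 ≈ 0.55556.
Difference = 24/37 − 15/27 = 31/333 ≈ 0.0931.

MAP − MLE = 0.0931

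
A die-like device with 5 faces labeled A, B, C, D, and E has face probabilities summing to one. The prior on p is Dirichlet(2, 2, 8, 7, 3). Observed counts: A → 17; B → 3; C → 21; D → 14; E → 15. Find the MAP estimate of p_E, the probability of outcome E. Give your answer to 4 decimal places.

The posterior is Dirichlet(αᵢ + nᵢ) = Dirichlet(19, 5, 29, 21, 18).
For a Dirichlet(a₁,…,a_K) with all aᵢ > 1, the mode has j-th component (aⱼ − 1)/(Σaᵢ − K).
Here Σaᵢ = 92 and K = 5, so p_E = (18 − 1)/(92 − 5) = 17/87 ≈ 0.1954.

MAP estimate of p_E = 0.1954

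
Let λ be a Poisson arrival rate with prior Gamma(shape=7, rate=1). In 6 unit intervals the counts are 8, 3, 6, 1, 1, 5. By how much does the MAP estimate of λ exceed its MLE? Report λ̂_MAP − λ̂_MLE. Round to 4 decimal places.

Σxᵢ = 24. Posterior is Gamma(31, 7); MAP = (31−1)/7 = 30/7 ≈ 4.28571.
MLE = x̄ = 24/6 ≈ 4.00000.
Difference = 30/7 − 24/6 = 2/7 ≈ 0.2857.

MAP − MLE = 0.2857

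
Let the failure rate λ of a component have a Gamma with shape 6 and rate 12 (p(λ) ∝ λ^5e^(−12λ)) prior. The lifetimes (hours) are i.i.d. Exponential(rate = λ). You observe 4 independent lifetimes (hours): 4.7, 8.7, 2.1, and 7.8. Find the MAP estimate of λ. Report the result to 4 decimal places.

The Exponential(rate=λ) likelihood is ∝ λ^n e^(−λΣtᵢ). Here n = 4 and Σtᵢ = 4.7 + 8.7 + 2.1 + 7.8 = 23.3.
Posterior ∝ λ^5e^(−12λ) · λ^4e^(−23.3λ) = λ^9e^(−35.3λ), i.e. Gamma(10, 35.3).
Mode = (a−1)/b = 9/35.3 ≈ 0.2550.

λ̂_MAP = 0.2550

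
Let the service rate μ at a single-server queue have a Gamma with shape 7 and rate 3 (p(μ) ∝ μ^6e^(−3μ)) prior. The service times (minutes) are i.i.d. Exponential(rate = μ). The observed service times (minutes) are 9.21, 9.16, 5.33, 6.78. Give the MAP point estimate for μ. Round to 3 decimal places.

The Exponential(rate=μ) likelihood is ∝ μ^n e^(−μΣtᵢ). Here n = 4 and Σtᵢ = 9.21 + 9.16 + 5.33 + 6.78 = 30.48.
Posterior ∝ μ^6e^(−3μ) · μ^4e^(−30.48μ) = μ^10e^(−33.48μ), i.e. Gamma(11, 33.48).
Mode = (a−1)/b = 10/33.48 ≈ 0.299.

μ̂_MAP = 0.299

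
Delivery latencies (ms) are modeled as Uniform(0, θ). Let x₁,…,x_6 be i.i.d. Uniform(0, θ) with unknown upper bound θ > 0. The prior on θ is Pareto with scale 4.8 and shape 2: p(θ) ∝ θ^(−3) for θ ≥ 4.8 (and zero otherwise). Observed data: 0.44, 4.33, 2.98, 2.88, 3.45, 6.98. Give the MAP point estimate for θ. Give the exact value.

θ̂_MAP = 6.98

The Uniform(0, θ) likelihood is θ^(−n) for θ ≥ max(xᵢ), zero otherwise. Here max(xᵢ) = 6.98.
Posterior ∝ θ^(−3) · θ^(−6) = θ^(−9) on θ ≥ max(4.8, 6.98) = 6.98.
This density is strictly decreasing in θ, so the posterior mode lies at the lower boundary of the support.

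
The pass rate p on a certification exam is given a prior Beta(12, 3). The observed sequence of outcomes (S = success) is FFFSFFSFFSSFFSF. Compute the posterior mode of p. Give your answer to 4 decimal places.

Prior: Beta(12, 3).
Data: 5 successes in 15 trials (from the sequence). The binomial likelihood contributes p^5(1−p)^10, so the posterior is Beta(12+5, 3+10) = Beta(17, 13).
For Beta(a, b) with a, b > 1 the mode is (a−1)/(a+b−2) = 16/28 ≈ 0.5714.

p̂_MAP = 0.5714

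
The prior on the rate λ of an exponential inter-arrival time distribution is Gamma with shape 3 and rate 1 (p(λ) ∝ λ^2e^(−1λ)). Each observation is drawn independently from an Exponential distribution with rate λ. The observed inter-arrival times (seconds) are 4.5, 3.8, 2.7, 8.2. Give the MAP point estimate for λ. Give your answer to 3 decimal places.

The Exponential(rate=λ) likelihood is ∝ λ^n e^(−λΣtᵢ). Here n = 4 and Σtᵢ = 4.5 + 3.8 + 2.7 + 8.2 = 19.2.
Posterior ∝ λ^2e^(−1λ) · λ^4e^(−19.2λ) = λ^6e^(−20.2λ), i.e. Gamma(7, 20.2).
Mode = (a−1)/b = 6/20.2 ≈ 0.297.

λ̂_MAP = 0.297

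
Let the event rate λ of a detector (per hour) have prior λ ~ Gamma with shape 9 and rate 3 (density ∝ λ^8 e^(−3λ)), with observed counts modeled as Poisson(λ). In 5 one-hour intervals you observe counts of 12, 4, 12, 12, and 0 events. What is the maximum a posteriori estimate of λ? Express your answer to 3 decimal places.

λ̂_MAP = 6.000

Σxᵢ = 12+4+12+12+0 = 40, with n = 5.
Posterior ∝ λ^8e^(−3λ) · λ^40e^(−5λ) = λ^48e^(−8λ), i.e. Gamma(shape=49, rate=8).
The mode of a Gamma(a, b) with a ≥ 1 (shape–rate) is (a−1)/b = 48/8 ≈ 6.000.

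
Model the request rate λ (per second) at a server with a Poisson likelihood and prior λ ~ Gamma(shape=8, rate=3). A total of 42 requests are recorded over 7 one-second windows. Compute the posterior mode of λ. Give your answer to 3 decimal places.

Σxᵢ = 42, n = 7.
Posterior ∝ λ^7e^(−3λ) · λ^42e^(−7λ) = λ^49e^(−10λ), i.e. Gamma(shape=50, rate=10).
The mode of a Gamma(a, b) with a ≥ 1 (shape–rate) is (a−1)/b = 49/10 ≈ 4.900.

λ̂_MAP = 4.900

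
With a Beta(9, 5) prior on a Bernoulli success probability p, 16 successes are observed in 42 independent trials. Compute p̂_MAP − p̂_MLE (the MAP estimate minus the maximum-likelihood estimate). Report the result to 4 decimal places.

Posterior is Beta(25, 31); MAP = (25−1)/(56−2) = 24/54 ≈ 0.44444.
MLE ignores the prior: p̂_MLE = k/n = 16/42 ≈ 0.38095.
Difference = 24/54 − 16/42 = 4/63 ≈ 0.0635.

MAP − MLE = 0.0635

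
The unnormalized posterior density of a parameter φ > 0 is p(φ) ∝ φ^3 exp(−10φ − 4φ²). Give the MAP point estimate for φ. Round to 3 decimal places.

ℓ'(φ) = 3/φ − 10 − 8φ. Setting this to zero and multiplying by φ: 8φ² + 10φ − 3 = 0.
φ = (−10 + √(10² + 4·8·3)) / (2·8) = (−10 + √196) / 16 = (−10 + 14)/16 = 1/4.
ℓ''(φ) = −3/φ² − 8 < 0, confirming a maximum.

φ̂_MAP = 0.250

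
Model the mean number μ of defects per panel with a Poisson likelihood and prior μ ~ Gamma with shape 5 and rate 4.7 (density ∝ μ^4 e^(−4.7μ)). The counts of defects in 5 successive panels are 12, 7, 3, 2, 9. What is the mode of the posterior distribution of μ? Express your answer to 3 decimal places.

μ̂_MAP = 3.814

Σxᵢ = 12+7+3+2+9 = 33, with n = 5.
Posterior ∝ μ^4e^(−4.7μ) · μ^33e^(−5μ) = μ^37e^(−9.7μ), i.e. Gamma(shape=38, rate=9.7).
The mode of a Gamma(a, b) with a ≥ 1 (shape–rate) is (a−1)/b = 37/9.7 ≈ 3.814.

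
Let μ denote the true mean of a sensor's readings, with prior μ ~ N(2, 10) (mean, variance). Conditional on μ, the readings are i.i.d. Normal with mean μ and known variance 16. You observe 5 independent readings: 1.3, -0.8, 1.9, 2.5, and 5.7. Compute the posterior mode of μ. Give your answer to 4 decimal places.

n = 5; x̄ = (1.3 + (-0.8) + 1.9 + 2.5 + 5.7)/5 = 10.6/5 = 2.12.
For a Normal prior and Normal likelihood with known variance, the posterior is Normal; its mode equals its mean, the precision-weighted average.
Prior precision 1/σ₀² = 1/10 = 0.1; data precision n/σ² = 5/16 = 0.3125.
μ̂ = (0.1·2 + 0.3125·2.12) / (0.1 + 0.3125) = 0.8625/0.4125 = 23/11 ≈ 2.0909.

μ̂_MAP = 2.0909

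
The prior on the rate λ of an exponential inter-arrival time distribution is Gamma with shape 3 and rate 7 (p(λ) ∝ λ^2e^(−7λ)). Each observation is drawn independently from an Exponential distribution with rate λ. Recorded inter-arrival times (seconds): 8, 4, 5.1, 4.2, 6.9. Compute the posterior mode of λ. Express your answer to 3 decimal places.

The Exponential(rate=λ) likelihood is ∝ λ^n e^(−λΣtᵢ). Here n = 5 and Σtᵢ = 8 + 4 + 5.1 + 4.2 + 6.9 = 28.2.
Posterior ∝ λ^2e^(−7λ) · λ^5e^(−28.2λ) = λ^7e^(−35.2λ), i.e. Gamma(8, 35.2).
Mode = (a−1)/b = 7/35.2 ≈ 0.199.

λ̂_MAP = 0.199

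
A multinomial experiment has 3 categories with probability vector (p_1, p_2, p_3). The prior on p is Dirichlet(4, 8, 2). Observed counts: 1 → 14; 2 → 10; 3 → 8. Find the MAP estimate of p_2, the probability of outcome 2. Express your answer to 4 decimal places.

MAP estimate: 0.3953

The posterior is Dirichlet(αᵢ + nᵢ) = Dirichlet(18, 18, 10).
For a Dirichlet(a₁,…,a_K) with all aᵢ > 1, the mode has j-th component (aⱼ − 1)/(Σaᵢ − K).
Here Σaᵢ = 46 and K = 3, so p_2 = (18 − 1)/(46 − 3) = 17/43 ≈ 0.3953.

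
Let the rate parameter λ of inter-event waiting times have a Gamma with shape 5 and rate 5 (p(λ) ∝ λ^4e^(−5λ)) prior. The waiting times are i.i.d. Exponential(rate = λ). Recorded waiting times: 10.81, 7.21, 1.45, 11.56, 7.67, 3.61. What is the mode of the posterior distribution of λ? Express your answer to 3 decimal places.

λ̂_MAP = 0.211

The Exponential(rate=λ) likelihood is ∝ λ^n e^(−λΣtᵢ). Here n = 6 and Σtᵢ = 10.81 + 7.21 + 1.45 + 11.56 + 7.67 + 3.61 = 42.31.
Posterior ∝ λ^4e^(−5λ) · λ^6e^(−42.31λ) = λ^10e^(−47.31λ), i.e. Gamma(11, 47.31).
Mode = (a−1)/b = 10/47.31 ≈ 0.211.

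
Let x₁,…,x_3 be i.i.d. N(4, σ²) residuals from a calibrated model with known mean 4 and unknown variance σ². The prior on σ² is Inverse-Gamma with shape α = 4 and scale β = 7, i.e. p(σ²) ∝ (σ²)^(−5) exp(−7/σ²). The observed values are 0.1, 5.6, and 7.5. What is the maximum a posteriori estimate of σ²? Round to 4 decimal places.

σ̂²_MAP = 3.3862

Sum of squared deviations about the known mean: SS = (0.1−4)² + (5.6−4)² + (7.5−4)² = 30.02.
The Normal likelihood contributes (σ²)^(−n/2) exp(−SS/(2σ²)), so the posterior is Inverse-Gamma(α + n/2, β + SS/2) = Inverse-Gamma(5.5, 22.01).
The mode of Inverse-Gamma(a, b) is b/(a+1) = 22.01/6.5 ≈ 3.3862.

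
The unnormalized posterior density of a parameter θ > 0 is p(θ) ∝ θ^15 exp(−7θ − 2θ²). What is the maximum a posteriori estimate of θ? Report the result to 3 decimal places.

θ̂_MAP = 1.250

ℓ'(θ) = 15/θ − 7 − 4θ. Setting this to zero and multiplying by θ: 4θ² + 7θ − 15 = 0.
θ = (−7 + √(7² + 4·4·15)) / (2·4) = (−7 + √289) / 8 = (−7 + 17)/8 = 5/4.
ℓ''(θ) = −15/θ² − 4 < 0, confirming a maximum.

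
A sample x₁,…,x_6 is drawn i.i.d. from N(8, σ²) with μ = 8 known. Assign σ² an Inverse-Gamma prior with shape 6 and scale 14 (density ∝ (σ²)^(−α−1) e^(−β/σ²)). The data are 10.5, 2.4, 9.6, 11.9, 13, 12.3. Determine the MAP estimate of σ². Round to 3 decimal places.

Sum of squared deviations about the known mean: SS = (10.5−8)² + (2.4−8)² + (9.6−8)² + (11.9−8)² + (13−8)² + (12.3−8)² = 98.87.
The Normal likelihood contributes (σ²)^(−n/2) exp(−SS/(2σ²)), so the posterior is Inverse-Gamma(α + n/2, β + SS/2) = Inverse-Gamma(9, 63.435).
The mode of Inverse-Gamma(a, b) is b/(a+1) = 63.435/10 ≈ 6.344.

σ̂²_MAP = 6.344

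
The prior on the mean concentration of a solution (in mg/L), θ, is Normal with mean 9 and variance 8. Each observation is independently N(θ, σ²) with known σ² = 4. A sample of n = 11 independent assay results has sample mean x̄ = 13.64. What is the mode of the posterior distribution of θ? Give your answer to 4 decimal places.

θ̂_MAP = 13.4383

n = 11, x̄ = 13.64.
For a Normal prior and Normal likelihood with known variance, the posterior is Normal; its mode equals its mean, the precision-weighted average.
Prior precision 1/σ₀² = 1/8 = 0.125; data precision n/σ² = 11/4 = 2.75.
θ̂ = (0.125·9 + 2.75·13.64) / (0.125 + 2.75) = 38.635/2.875 = 7727/575 ≈ 13.4383.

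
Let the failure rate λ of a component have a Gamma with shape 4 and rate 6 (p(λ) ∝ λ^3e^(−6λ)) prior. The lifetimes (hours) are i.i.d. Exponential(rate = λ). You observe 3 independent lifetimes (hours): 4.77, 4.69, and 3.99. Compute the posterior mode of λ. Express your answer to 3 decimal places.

The Exponential(rate=λ) likelihood is ∝ λ^n e^(−λΣtᵢ). Here n = 3 and Σtᵢ = 4.77 + 4.69 + 3.99 = 13.45.
Posterior ∝ λ^3e^(−6λ) · λ^3e^(−13.45λ) = λ^6e^(−19.45λ), i.e. Gamma(7, 19.45).
Mode = (a−1)/b = 6/19.45 ≈ 0.308.

λ̂_MAP = 0.308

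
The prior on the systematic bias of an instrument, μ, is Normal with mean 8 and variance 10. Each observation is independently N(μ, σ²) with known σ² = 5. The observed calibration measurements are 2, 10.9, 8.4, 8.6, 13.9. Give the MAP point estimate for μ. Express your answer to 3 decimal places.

n = 5; x̄ = (2 + 10.9 + 8.4 + 8.6 + 13.9)/5 = 43.8/5 = 8.76.
For a Normal prior and Normal likelihood with known variance, the posterior is Normal; its mode equals its mean, the precision-weighted average.
Prior precision 1/σ₀² = 1/10 = 0.1; data precision n/σ² = 5/5 = 1.
μ̂ = (0.1·8 + 1·8.76) / (0.1 + 1) = 9.56/1.1 = 478/55 ≈ 8.691.

μ̂_MAP = 8.691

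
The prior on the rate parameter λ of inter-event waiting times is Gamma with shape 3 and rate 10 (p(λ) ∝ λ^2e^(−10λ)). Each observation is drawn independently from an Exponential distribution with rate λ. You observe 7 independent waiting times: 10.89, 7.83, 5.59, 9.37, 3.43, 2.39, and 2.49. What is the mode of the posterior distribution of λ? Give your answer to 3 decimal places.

The Exponential(rate=λ) likelihood is ∝ λ^n e^(−λΣtᵢ). Here n = 7 and Σtᵢ = 10.89 + 7.83 + 5.59 + 9.37 + 3.43 + 2.39 + 2.49 = 41.99.
Posterior ∝ λ^2e^(−10λ) · λ^7e^(−41.99λ) = λ^9e^(−51.99λ), i.e. Gamma(10, 51.99).
Mode = (a−1)/b = 9/51.99 ≈ 0.173.

λ̂_MAP = 0.173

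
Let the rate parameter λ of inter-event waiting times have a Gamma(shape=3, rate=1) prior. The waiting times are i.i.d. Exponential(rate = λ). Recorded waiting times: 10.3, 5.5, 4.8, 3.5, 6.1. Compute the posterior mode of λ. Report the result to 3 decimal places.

The Exponential(rate=λ) likelihood is ∝ λ^n e^(−λΣtᵢ). Here n = 5 and Σtᵢ = 10.3 + 5.5 + 4.8 + 3.5 + 6.1 = 30.2.
Posterior ∝ λ^2e^(−1λ) · λ^5e^(−30.2λ) = λ^7e^(−31.2λ), i.e. Gamma(8, 31.2).
Mode = (a−1)/b = 7/31.2 ≈ 0.224.

λ̂_MAP = 0.224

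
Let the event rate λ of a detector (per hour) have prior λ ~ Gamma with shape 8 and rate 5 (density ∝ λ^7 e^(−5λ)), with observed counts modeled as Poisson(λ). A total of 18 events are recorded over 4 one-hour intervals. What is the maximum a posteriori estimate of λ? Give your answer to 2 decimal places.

Σxᵢ = 18, n = 4.
Posterior ∝ λ^7e^(−5λ) · λ^18e^(−4λ) = λ^25e^(−9λ), i.e. Gamma(shape=26, rate=9).
The mode of a Gamma(a, b) with a ≥ 1 (shape–rate) is (a−1)/b = 25/9 ≈ 2.78.

λ̂_MAP = 2.78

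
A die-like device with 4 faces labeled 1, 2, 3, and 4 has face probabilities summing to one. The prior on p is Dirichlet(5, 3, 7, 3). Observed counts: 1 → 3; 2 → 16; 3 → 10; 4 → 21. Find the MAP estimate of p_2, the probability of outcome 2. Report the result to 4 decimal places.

The posterior is Dirichlet(αᵢ + nᵢ) = Dirichlet(8, 19, 17, 24).
For a Dirichlet(a₁,…,a_K) with all aᵢ > 1, the mode has j-th component (aⱼ − 1)/(Σaᵢ − K).
Here Σaᵢ = 68 and K = 4, so p_2 = (19 − 1)/(68 − 4) = 18/64 ≈ 0.2813.

MAP estimate: 0.2813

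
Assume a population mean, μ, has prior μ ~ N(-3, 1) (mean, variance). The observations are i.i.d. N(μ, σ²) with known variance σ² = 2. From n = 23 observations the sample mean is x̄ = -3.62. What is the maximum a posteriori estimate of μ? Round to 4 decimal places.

n = 23, x̄ = -3.62.
For a Normal prior and Normal likelihood with known variance, the posterior is Normal; its mode equals its mean, the precision-weighted average.
Prior precision 1/σ₀² = 1/1 = 1; data precision n/σ² = 23/2 = 11.5.
μ̂ = (1·(-3) + 11.5·(-3.62)) / (1 + 11.5) = (-44.63)/12.5 = -3.5704.

μ̂_MAP = -3.5704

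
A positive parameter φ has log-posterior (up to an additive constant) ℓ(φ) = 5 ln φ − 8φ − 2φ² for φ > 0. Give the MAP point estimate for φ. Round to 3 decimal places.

ℓ'(φ) = 5/φ − 8 − 4φ. Setting this to zero and multiplying by φ: 4φ² + 8φ − 5 = 0.
φ = (−8 + √(8² + 4·4·5)) / (2·4) = (−8 + √144) / 8 = (−8 + 12)/8 = 1/2.
ℓ''(φ) = −5/φ² − 4 < 0, confirming a maximum.

φ̂_MAP = 0.500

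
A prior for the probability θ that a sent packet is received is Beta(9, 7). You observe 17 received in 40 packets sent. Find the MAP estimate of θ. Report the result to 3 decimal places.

θ̂_MAP = 0.463

Prior: Beta(9, 7).
Data: 17 successes in 40 trials. The binomial likelihood contributes θ^17(1−θ)^23, so the posterior is Beta(9+17, 7+23) = Beta(26, 30).
For Beta(a, b) with a, b > 1 the mode is (a−1)/(a+b−2) = 25/54 ≈ 0.463.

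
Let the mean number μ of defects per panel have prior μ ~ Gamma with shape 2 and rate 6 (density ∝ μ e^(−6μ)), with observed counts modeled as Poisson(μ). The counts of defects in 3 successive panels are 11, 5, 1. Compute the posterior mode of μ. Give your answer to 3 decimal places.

μ̂_MAP = 2.000

Σxᵢ = 11+5+1 = 17, with n = 3.
Posterior ∝ μe^(−6μ) · μ^17e^(−3μ) = μ^18e^(−9μ), i.e. Gamma(shape=19, rate=9).
The mode of a Gamma(a, b) with a ≥ 1 (shape–rate) is (a−1)/b = 18/9 ≈ 2.000.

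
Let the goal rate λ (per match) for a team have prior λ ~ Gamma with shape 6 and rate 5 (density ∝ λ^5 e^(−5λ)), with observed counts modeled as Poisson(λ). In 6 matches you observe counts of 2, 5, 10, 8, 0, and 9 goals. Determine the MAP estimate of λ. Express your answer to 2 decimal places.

λ̂_MAP = 3.55

Σxᵢ = 2+5+10+8+0+9 = 34, with n = 6.
Posterior ∝ λ^5e^(−5λ) · λ^34e^(−6λ) = λ^39e^(−11λ), i.e. Gamma(shape=40, rate=11).
The mode of a Gamma(a, b) with a ≥ 1 (shape–rate) is (a−1)/b = 39/11 ≈ 3.55.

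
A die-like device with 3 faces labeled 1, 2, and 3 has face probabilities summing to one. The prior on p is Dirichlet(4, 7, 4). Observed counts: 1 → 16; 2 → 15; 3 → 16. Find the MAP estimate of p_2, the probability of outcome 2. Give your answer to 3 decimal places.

MAP estimate: 0.356

The posterior is Dirichlet(αᵢ + nᵢ) = Dirichlet(20, 22, 20).
For a Dirichlet(a₁,…,a_K) with all aᵢ > 1, the mode has j-th component (aⱼ − 1)/(Σaᵢ − K).
Here Σaᵢ = 62 and K = 3, so p_2 = (22 − 1)/(62 − 3) = 21/59 ≈ 0.356.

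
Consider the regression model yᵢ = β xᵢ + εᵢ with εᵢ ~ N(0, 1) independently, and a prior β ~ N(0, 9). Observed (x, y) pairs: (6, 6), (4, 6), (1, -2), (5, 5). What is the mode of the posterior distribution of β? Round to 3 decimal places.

log p(β | y) = −Σ(yᵢ − βxᵢ)²/(2·1) − β²/(2·9) + const.
Setting the derivative to zero: Σxᵢ(yᵢ − βxᵢ)/1 − β/9 = 0, so β = Σxᵢyᵢ / (Σxᵢ² + σ²/τ²).
Σxᵢyᵢ = 6·6 + 4·6 + 1·(-2) + 5·5 = 83; Σxᵢ² = 78; σ²/τ² = 1/9.
β̂_MAP = 83 / (78 + 1/9) = 83/(703/9) = 747/703 ≈ 1.063.

β̂_MAP = 1.063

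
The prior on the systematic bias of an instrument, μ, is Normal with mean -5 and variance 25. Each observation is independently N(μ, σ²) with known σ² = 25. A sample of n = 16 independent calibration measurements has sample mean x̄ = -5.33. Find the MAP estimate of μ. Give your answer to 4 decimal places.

μ̂_MAP = -5.3106

n = 16, x̄ = -5.33.
For a Normal prior and Normal likelihood with known variance, the posterior is Normal; its mode equals its mean, the precision-weighted average.
Prior precision 1/σ₀² = 1/25 = 0.04; data precision n/σ² = 16/25 = 0.64.
μ̂ = (0.04·(-5) + 0.64·(-5.33)) / (0.04 + 0.64) = (-3.6112)/0.68 = -2257/425 ≈ -5.3106.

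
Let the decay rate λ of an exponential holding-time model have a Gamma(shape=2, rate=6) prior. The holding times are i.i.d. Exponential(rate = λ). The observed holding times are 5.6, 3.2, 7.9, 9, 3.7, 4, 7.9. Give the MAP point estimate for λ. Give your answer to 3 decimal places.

The Exponential(rate=λ) likelihood is ∝ λ^n e^(−λΣtᵢ). Here n = 7 and Σtᵢ = 5.6 + 3.2 + 7.9 + 9 + 3.7 + 4 + 7.9 = 41.3.
Posterior ∝ λe^(−6λ) · λ^7e^(−41.3λ) = λ^8e^(−47.3λ), i.e. Gamma(9, 47.3).
Mode = (a−1)/b = 8/47.3 ≈ 0.169.

λ̂_MAP = 0.169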